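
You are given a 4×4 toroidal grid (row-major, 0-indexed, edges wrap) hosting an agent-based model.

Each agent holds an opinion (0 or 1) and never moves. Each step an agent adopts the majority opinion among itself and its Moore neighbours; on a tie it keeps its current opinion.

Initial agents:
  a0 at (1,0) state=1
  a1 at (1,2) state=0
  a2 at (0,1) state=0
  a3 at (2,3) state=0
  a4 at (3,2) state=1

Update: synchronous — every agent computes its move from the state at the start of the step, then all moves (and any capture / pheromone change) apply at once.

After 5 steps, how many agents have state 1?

t=1: a0@(1,0):0 a1@(1,2):0 a2@(0,1):0 a3@(2,3):0 a4@(3,2):0
t=2: (unchanged — steady state)

0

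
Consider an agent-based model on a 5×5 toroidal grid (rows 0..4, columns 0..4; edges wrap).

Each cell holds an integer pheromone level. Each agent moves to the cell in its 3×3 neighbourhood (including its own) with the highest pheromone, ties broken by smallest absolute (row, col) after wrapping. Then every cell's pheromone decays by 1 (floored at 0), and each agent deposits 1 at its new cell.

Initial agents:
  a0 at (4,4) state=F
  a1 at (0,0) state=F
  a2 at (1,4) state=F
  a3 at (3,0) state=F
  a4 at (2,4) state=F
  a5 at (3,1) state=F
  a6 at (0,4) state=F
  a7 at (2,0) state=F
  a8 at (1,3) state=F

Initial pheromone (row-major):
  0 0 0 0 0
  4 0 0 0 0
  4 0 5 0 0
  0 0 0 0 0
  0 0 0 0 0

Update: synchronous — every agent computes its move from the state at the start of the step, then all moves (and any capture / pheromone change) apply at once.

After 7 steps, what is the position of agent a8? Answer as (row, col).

(2, 2)

t=1: a0@(0,0) a1@(1,0) a2@(1,0) a3@(2,0) a4@(1,0) a5@(2,2) a6@(1,0) a7@(1,0) a8@(2,2) | pheromone: 1 0 0 0 0 / 8 0 0 0 0 / 4 0 6 0 0 / 0 0 0 0 0 / 0 0 0 0 0
t=2: a0@(1,0) a1@(1,0) a2@(1,0) a3@(1,0) a4@(1,0) a5@(2,2) a6@(1,0) a7@(1,0) a8@(2,2) | pheromone: 0 0 0 0 0 / 14 0 0 0 0 / 3 0 7 0 0 / 0 0 0 0 0 / 0 0 0 0 0
t=3: a0@(1,0) a1@(1,0) a2@(1,0) a3@(1,0) a4@(1,0) a5@(2,2) a6@(1,0) a7@(1,0) a8@(2,2) | pheromone: 0 0 0 0 0 / 20 0 0 0 0 / 2 0 8 0 0 / 0 0 0 0 0 / 0 0 0 0 0
t=4: a0@(1,0) a1@(1,0) a2@(1,0) a3@(1,0) a4@(1,0) a5@(2,2) a6@(1,0) a7@(1,0) a8@(2,2) | pheromone: 0 0 0 0 0 / 26 0 0 0 0 / 1 0 9 0 0 / 0 0 0 0 0 / 0 0 0 0 0
t=5: a0@(1,0) a1@(1,0) a2@(1,0) a3@(1,0) a4@(1,0) a5@(2,2) a6@(1,0) a7@(1,0) a8@(2,2) | pheromone: 0 0 0 0 0 / 32 0 0 0 0 / 0 0 10 0 0 / 0 0 0 0 0 / 0 0 0 0 0
t=6: a0@(1,0) a1@(1,0) a2@(1,0) a3@(1,0) a4@(1,0) a5@(2,2) a6@(1,0) a7@(1,0) a8@(2,2) | pheromone: 0 0 0 0 0 / 38 0 0 0 0 / 0 0 11 0 0 / 0 0 0 0 0 / 0 0 0 0 0
t=7: a0@(1,0) a1@(1,0) a2@(1,0) a3@(1,0) a4@(1,0) a5@(2,2) a6@(1,0) a7@(1,0) a8@(2,2) | pheromone: 0 0 0 0 0 / 44 0 0 0 0 / 0 0 12 0 0 / 0 0 0 0 0 / 0 0 0 0 0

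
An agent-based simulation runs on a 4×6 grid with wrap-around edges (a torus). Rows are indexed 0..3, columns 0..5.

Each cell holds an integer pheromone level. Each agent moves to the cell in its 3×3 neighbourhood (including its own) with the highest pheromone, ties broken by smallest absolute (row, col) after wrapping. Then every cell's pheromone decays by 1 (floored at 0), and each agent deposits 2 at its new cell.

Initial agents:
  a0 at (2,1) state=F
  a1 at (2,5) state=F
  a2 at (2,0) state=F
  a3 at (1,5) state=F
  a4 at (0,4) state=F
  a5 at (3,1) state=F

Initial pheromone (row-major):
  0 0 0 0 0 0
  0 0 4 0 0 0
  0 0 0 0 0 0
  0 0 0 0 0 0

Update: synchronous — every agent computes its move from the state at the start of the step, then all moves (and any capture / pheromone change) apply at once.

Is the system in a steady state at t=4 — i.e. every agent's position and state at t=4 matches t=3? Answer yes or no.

t=1: a0@(1,2) a1@(1,0) a2@(1,0) a3@(0,0) a4@(0,3) a5@(0,0) | pheromone: 4 0 0 2 0 0 / 4 0 5 0 0 0 / 0 0 0 0 0 0 / 0 0 0 0 0 0
t=2: a0@(1,2) a1@(0,0) a2@(0,0) a3@(0,0) a4@(1,2) a5@(0,0) | pheromone: 11 0 0 1 0 0 / 3 0 8 0 0 0 / 0 0 0 0 0 0 / 0 0 0 0 0 0
t=3: a0@(1,2) a1@(0,0) a2@(0,0) a3@(0,0) a4@(1,2) a5@(0,0) | pheromone: 18 0 0 0 0 0 / 2 0 11 0 0 0 / 0 0 0 0 0 0 / 0 0 0 0 0 0
t=4: a0@(1,2) a1@(0,0) a2@(0,0) a3@(0,0) a4@(1,2) a5@(0,0) | pheromone: 25 0 0 0 0 0 / 1 0 14 0 0 0 / 0 0 0 0 0 0 / 0 0 0 0 0 0

yes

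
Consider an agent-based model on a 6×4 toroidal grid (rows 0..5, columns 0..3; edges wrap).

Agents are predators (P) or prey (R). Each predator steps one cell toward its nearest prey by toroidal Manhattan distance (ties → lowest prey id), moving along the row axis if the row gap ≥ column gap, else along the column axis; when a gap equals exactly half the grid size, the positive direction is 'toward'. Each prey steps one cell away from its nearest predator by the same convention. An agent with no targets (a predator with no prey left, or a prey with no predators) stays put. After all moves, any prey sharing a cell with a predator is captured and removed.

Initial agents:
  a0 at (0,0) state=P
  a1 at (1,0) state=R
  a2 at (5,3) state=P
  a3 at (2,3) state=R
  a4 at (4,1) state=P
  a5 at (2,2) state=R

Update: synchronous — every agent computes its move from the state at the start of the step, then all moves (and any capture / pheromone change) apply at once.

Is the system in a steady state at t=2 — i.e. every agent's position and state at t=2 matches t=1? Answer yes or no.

t=1: a0@(1,0):P a1@(2,0):R a2@(0,3):P a3@(3,3):R a4@(3,1):P a5@(1,2):R
t=2: a0@(2,0):P a1@(3,0):R a2@(1,3):P a3@(3,2):R a4@(2,1):P a5@(1,1):R

no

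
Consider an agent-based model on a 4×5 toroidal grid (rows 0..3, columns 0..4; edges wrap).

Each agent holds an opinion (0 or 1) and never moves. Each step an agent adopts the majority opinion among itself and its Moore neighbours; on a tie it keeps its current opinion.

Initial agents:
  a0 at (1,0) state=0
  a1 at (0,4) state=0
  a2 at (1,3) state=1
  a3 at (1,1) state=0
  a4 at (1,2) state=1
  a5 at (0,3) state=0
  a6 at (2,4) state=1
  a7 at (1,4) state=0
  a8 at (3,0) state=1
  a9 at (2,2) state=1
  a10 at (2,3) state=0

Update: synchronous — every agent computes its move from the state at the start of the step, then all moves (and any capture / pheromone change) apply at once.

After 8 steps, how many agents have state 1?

t=1: a0@(1,0):0 a1@(0,4):0 a2@(1,3):1 a3@(1,1):0 a4@(1,2):1 a5@(0,3):0 a6@(2,4):1 a7@(1,4):0 a8@(3,0):1 a9@(2,2):1 a10@(2,3):1
t=2: (unchanged — steady state)

6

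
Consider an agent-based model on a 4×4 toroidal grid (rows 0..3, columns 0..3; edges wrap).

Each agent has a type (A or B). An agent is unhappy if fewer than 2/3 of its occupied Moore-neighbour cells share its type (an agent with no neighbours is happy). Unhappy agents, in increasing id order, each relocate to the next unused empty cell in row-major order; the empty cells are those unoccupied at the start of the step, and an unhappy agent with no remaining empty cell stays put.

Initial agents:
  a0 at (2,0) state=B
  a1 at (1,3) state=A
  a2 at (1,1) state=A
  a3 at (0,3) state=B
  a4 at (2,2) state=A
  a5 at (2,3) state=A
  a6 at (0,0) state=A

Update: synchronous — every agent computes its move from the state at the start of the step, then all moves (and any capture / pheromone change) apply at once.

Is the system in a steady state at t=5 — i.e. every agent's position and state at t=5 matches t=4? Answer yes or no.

t=1: a0@(0,1):B a1@(0,2):A a2@(1,1):A a3@(1,0):B a4@(2,2):A a5@(2,3):A a6@(0,0):A
t=2: a0@(0,3):B a1@(1,2):A a2@(1,3):A a3@(2,0):B a4@(2,2):A a5@(2,1):A a6@(3,0):A
t=3: a0@(0,0):B a1@(1,2):A a2@(0,1):A a3@(0,2):B a4@(2,2):A a5@(2,1):A a6@(1,0):A
t=4: a0@(0,3):B a1@(1,2):A a2@(1,1):A a3@(1,3):B a4@(2,2):A a5@(2,1):A a6@(1,0):A
t=5: a0@(0,0):B a1@(0,1):A a2@(1,1):A a3@(0,2):B a4@(2,2):A a5@(2,1):A a6@(2,0):A

no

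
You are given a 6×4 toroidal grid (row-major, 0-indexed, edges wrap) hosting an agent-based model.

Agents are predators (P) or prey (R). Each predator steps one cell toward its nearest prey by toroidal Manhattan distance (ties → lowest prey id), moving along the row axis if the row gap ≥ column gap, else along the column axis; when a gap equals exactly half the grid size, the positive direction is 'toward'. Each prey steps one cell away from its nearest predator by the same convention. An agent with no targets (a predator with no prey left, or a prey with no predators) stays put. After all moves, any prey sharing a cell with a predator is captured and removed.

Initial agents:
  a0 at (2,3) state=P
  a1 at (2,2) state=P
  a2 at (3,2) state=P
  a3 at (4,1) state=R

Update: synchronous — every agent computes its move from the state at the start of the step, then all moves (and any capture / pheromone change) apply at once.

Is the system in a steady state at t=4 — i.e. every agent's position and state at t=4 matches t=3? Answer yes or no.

t=1: a0@(3,3):P a1@(3,2):P a2@(4,2):P a3@(5,1):R
t=2: a0@(4,3):P a1@(4,2):P a2@(5,2):P a3@(0,1):R
t=3: a0@(5,3):P a1@(5,2):P a2@(0,2):P a3@(1,1):R
t=4: a0@(0,3):P a1@(0,2):P a2@(1,2):P a3@(2,1):R

no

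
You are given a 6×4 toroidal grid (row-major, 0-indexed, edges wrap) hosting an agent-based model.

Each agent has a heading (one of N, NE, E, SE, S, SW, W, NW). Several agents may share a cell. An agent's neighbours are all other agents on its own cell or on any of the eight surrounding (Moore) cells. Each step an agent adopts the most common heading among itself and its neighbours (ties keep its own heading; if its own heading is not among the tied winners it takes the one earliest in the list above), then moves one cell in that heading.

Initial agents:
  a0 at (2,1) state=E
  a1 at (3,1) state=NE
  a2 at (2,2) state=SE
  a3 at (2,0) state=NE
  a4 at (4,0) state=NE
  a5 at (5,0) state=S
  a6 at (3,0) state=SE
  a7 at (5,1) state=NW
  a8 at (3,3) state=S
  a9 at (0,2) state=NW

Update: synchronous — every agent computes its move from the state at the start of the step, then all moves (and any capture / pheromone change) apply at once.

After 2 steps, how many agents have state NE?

t=1: a0@(1,2):NE a1@(2,2):NE a2@(3,3):SE a3@(1,1):NE a4@(3,1):NE a5@(0,0):S a6@(2,1):NE a7@(4,0):NW a8@(2,0):NE a9@(5,1):NW
t=2: a0@(0,3):NE a1@(1,3):NE a2@(2,0):NE a3@(0,2):NE a4@(2,2):NE a5@(1,0):S a6@(1,2):NE a7@(3,3):NW a8@(1,1):NE a9@(4,0):NW

7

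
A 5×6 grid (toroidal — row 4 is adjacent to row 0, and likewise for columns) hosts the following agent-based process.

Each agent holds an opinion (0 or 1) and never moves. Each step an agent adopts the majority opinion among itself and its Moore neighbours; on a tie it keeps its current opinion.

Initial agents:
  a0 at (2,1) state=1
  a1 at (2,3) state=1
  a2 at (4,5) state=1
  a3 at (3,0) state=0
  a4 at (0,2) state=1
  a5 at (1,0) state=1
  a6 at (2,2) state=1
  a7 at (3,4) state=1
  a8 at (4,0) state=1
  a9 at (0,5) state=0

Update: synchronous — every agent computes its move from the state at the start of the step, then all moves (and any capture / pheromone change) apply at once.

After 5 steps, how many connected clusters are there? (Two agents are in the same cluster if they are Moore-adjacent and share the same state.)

t=1: a0@(2,1):1 a1@(2,3):1 a2@(4,5):1 a3@(3,0):1 a4@(0,2):1 a5@(1,0):1 a6@(2,2):1 a7@(3,4):1 a8@(4,0):1 a9@(0,5):1
t=2: (unchanged — steady state)

2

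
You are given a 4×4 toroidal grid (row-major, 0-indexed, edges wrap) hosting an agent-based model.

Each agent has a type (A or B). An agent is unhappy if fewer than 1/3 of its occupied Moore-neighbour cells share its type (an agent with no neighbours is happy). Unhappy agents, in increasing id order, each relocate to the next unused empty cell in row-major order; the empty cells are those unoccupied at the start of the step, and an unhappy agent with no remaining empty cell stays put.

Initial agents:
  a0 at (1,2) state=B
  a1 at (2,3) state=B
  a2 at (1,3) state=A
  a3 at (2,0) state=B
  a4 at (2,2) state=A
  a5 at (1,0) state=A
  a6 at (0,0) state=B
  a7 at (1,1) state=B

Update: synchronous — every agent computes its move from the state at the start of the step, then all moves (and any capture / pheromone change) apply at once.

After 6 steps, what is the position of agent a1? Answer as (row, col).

t=1: a0@(1,2):B a1@(2,3):B a2@(1,3):A a3@(2,0):B a4@(0,1):A a5@(0,2):A a6@(0,0):B a7@(1,1):B
t=2: a0@(1,2):B a1@(2,3):B a2@(0,3):A a3@(2,0):B a4@(1,0):A a5@(0,2):A a6@(0,0):B a7@(1,1):B
t=3: a0@(1,2):B a1@(2,3):B a2@(0,3):A a3@(2,0):B a4@(0,1):A a5@(0,2):A a6@(0,0):B a7@(1,1):B
t=4: a0@(1,2):B a1@(2,3):B a2@(0,3):A a3@(2,0):B a4@(1,0):A a5@(0,2):A a6@(0,0):B a7@(1,1):B
t=5: a0@(1,2):B a1@(2,3):B a2@(0,3):A a3@(2,0):B a4@(0,1):A a5@(0,2):A a6@(0,0):B a7@(1,1):B
t=6: a0@(1,2):B a1@(2,3):B a2@(0,3):A a3@(2,0):B a4@(1,0):A a5@(0,2):A a6@(0,0):B a7@(1,1):B

(2, 3)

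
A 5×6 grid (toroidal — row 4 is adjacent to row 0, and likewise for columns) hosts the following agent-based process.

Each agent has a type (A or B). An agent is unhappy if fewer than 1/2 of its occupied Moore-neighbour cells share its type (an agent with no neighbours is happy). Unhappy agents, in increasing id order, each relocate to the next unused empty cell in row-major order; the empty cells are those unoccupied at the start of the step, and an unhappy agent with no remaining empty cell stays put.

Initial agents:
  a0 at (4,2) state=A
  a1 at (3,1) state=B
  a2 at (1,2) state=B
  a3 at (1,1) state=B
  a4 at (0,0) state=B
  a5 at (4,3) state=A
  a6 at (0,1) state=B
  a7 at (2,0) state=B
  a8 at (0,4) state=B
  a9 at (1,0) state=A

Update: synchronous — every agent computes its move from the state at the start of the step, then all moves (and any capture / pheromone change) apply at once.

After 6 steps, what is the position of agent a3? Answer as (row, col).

(1, 1)

t=1: a0@(0,2):A a1@(3,1):B a2@(1,2):B a3@(1,1):B a4@(0,0):B a5@(4,3):A a6@(0,1):B a7@(2,0):B a8@(0,3):B a9@(0,5):A
t=2: a0@(0,4):A a1@(3,1):B a2@(1,2):B a3@(1,1):B a4@(0,0):B a5@(4,3):A a6@(0,1):B a7@(2,0):B a8@(1,0):B a9@(1,3):A
t=3: (unchanged — steady state)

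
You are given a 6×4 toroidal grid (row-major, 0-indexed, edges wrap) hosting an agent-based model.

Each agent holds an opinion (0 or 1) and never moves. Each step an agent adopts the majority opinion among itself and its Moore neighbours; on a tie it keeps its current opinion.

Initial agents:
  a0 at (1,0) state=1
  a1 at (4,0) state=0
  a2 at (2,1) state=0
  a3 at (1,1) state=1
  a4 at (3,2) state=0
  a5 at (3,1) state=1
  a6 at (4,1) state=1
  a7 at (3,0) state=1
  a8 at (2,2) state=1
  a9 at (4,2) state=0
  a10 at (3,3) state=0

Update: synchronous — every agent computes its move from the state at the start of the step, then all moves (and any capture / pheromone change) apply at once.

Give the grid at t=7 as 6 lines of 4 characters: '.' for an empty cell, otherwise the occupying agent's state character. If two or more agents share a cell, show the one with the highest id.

t=1: a0@(1,0):1 a1@(4,0):1 a2@(2,1):1 a3@(1,1):1 a4@(3,2):0 a5@(3,1):1 a6@(4,1):1 a7@(3,0):1 a8@(2,2):1 a9@(4,2):0 a10@(3,3):0
t=2: a0@(1,0):1 a1@(4,0):1 a2@(2,1):1 a3@(1,1):1 a4@(3,2):1 a5@(3,1):1 a6@(4,1):1 a7@(3,0):1 a8@(2,2):1 a9@(4,2):0 a10@(3,3):0
t=3: a0@(1,0):1 a1@(4,0):1 a2@(2,1):1 a3@(1,1):1 a4@(3,2):1 a5@(3,1):1 a6@(4,1):1 a7@(3,0):1 a8@(2,2):1 a9@(4,2):1 a10@(3,3):1
t=4: (unchanged — steady state)

....
11..
.11.
1111
111.
....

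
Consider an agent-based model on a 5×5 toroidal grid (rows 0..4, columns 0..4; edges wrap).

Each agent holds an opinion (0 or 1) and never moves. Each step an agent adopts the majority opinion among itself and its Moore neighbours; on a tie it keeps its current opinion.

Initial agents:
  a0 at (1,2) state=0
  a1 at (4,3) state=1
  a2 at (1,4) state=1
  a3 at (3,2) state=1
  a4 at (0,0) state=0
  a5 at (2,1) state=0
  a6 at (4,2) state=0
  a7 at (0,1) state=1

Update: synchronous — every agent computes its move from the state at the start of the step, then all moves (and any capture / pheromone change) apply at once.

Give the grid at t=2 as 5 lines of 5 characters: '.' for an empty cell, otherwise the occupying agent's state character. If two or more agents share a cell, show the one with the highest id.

t=1: a0@(1,2):0 a1@(4,3):1 a2@(1,4):1 a3@(3,2):1 a4@(0,0):1 a5@(2,1):0 a6@(4,2):1 a7@(0,1):0
t=2: (unchanged — steady state)

10...
..0.1
.0...
..1..
..11.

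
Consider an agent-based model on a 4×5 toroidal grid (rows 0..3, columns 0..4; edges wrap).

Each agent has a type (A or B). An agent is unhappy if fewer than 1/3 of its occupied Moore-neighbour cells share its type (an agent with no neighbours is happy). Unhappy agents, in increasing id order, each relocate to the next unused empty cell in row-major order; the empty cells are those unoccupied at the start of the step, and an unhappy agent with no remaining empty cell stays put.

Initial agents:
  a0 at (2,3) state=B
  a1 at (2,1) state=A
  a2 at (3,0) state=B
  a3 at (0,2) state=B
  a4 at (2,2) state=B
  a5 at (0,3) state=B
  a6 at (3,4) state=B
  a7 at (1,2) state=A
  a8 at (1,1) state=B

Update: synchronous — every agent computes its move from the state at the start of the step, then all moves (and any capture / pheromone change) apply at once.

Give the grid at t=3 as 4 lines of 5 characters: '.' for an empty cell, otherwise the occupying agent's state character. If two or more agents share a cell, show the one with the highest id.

A.BB.
AB...
..BB.
B...B

t=1: a0@(2,3):B a1@(0,0):A a2@(3,0):B a3@(0,2):B a4@(2,2):B a5@(0,3):B a6@(3,4):B a7@(0,1):A a8@(1,1):B
t=2: a0@(2,3):B a1@(0,4):A a2@(3,0):B a3@(0,2):B a4@(2,2):B a5@(0,3):B a6@(3,4):B a7@(1,0):A a8@(1,1):B
t=3: a0@(2,3):B a1@(0,0):A a2@(3,0):B a3@(0,2):B a4@(2,2):B a5@(0,3):B a6@(3,4):B a7@(1,0):A a8@(1,1):B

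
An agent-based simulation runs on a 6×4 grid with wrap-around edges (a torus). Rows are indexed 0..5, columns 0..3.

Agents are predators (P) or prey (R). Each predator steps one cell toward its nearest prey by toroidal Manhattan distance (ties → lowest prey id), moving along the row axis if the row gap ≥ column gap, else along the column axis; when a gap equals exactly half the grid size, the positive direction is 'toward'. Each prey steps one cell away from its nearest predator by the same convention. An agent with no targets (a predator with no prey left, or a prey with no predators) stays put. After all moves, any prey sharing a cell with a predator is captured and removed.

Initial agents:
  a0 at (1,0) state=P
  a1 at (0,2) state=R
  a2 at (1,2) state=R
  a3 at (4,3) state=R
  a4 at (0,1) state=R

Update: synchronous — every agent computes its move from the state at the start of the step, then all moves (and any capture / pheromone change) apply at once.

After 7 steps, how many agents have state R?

3

t=1: a0@(1,1):P a1@(0,1):R a3@(3,3):R a4@(5,1):R
t=2: a0@(0,1):P a1@(5,1):R a3@(4,3):R a4@(4,1):R
t=3: a0@(5,1):P a1@(4,1):R a3@(3,3):R a4@(3,1):R
t=4: a0@(4,1):P a1@(3,1):R a3@(2,3):R a4@(2,1):R
t=5: a0@(3,1):P a1@(2,1):R a3@(1,3):R a4@(1,1):R
t=6: a0@(2,1):P a1@(1,1):R a3@(0,3):R a4@(0,1):R
t=7: a0@(1,1):P a1@(0,1):R a3@(5,3):R a4@(5,1):R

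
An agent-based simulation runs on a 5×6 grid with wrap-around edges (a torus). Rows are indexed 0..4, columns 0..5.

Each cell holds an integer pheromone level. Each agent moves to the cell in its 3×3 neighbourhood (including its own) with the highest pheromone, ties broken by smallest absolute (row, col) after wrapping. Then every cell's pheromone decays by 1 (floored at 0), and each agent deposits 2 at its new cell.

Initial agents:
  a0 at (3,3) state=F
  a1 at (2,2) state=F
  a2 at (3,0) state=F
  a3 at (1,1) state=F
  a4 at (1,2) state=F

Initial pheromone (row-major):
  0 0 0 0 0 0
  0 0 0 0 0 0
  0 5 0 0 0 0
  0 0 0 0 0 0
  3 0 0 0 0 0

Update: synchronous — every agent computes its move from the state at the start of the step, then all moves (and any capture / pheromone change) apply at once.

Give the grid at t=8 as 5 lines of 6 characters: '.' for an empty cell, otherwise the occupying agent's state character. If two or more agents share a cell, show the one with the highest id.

t=1: a0@(2,2) a1@(2,1) a2@(2,1) a3@(2,1) a4@(2,1) | pheromone: 0 0 0 0 0 0 / 0 0 0 0 0 0 / 0 12 2 0 0 0 / 0 0 0 0 0 0 / 2 0 0 0 0 0
t=2: a0@(2,1) a1@(2,1) a2@(2,1) a3@(2,1) a4@(2,1) | pheromone: 0 0 0 0 0 0 / 0 0 0 0 0 0 / 0 21 1 0 0 0 / 0 0 0 0 0 0 / 1 0 0 0 0 0
t=3: a0@(2,1) a1@(2,1) a2@(2,1) a3@(2,1) a4@(2,1) | pheromone: 0 0 0 0 0 0 / 0 0 0 0 0 0 / 0 30 0 0 0 0 / 0 0 0 0 0 0 / 0 0 0 0 0 0
t=4: a0@(2,1) a1@(2,1) a2@(2,1) a3@(2,1) a4@(2,1) | pheromone: 0 0 0 0 0 0 / 0 0 0 0 0 0 / 0 39 0 0 0 0 / 0 0 0 0 0 0 / 0 0 0 0 0 0
t=5: a0@(2,1) a1@(2,1) a2@(2,1) a3@(2,1) a4@(2,1) | pheromone: 0 0 0 0 0 0 / 0 0 0 0 0 0 / 0 48 0 0 0 0 / 0 0 0 0 0 0 / 0 0 0 0 0 0
t=6: a0@(2,1) a1@(2,1) a2@(2,1) a3@(2,1) a4@(2,1) | pheromone: 0 0 0 0 0 0 / 0 0 0 0 0 0 / 0 57 0 0 0 0 / 0 0 0 0 0 0 / 0 0 0 0 0 0
t=7: a0@(2,1) a1@(2,1) a2@(2,1) a3@(2,1) a4@(2,1) | pheromone: 0 0 0 0 0 0 / 0 0 0 0 0 0 / 0 66 0 0 0 0 / 0 0 0 0 0 0 / 0 0 0 0 0 0
t=8: a0@(2,1) a1@(2,1) a2@(2,1) a3@(2,1) a4@(2,1) | pheromone: 0 0 0 0 0 0 / 0 0 0 0 0 0 / 0 75 0 0 0 0 / 0 0 0 0 0 0 / 0 0 0 0 0 0

......
......
.F....
......
......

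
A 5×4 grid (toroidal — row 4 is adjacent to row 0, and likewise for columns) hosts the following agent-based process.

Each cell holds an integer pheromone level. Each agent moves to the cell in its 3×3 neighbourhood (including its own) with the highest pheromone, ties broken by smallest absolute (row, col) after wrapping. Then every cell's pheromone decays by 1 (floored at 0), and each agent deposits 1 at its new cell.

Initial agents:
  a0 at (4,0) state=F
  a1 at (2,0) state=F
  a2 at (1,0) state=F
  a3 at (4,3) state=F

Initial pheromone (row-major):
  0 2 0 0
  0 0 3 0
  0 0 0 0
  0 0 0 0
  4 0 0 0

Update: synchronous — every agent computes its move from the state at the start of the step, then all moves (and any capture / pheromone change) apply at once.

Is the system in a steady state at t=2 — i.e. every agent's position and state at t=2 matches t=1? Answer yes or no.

no

t=1: a0@(4,0) a1@(1,0) a2@(0,1) a3@(4,0) | pheromone: 0 2 0 0 / 1 0 2 0 / 0 0 0 0 / 0 0 0 0 / 5 0 0 0
t=2: a0@(4,0) a1@(0,1) a2@(4,0) a3@(4,0) | pheromone: 0 2 0 0 / 0 0 1 0 / 0 0 0 0 / 0 0 0 0 / 7 0 0 0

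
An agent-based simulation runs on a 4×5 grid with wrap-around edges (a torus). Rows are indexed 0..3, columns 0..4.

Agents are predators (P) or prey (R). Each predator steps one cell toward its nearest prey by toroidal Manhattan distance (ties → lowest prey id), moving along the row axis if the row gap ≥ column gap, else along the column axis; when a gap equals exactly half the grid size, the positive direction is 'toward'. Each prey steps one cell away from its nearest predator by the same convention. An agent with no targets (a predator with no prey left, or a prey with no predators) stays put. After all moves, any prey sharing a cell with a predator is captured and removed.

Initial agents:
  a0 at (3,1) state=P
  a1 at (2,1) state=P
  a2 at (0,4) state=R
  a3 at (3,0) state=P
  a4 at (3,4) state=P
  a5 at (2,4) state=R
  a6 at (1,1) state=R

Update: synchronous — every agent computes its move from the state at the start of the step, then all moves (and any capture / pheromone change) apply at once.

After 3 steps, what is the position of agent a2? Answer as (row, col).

t=1: a0@(0,1):P a1@(1,1):P a2@(1,4):R a3@(0,0):P a4@(0,4):P a5@(1,4):R
t=2: a0@(0,0):P a1@(1,0):P a2@(2,4):R a3@(1,0):P a4@(1,4):P a5@(2,4):R
t=3: a0@(1,0):P a1@(2,0):P a2@(3,4):R a3@(2,0):P a4@(2,4):P a5@(3,4):R

(3, 4)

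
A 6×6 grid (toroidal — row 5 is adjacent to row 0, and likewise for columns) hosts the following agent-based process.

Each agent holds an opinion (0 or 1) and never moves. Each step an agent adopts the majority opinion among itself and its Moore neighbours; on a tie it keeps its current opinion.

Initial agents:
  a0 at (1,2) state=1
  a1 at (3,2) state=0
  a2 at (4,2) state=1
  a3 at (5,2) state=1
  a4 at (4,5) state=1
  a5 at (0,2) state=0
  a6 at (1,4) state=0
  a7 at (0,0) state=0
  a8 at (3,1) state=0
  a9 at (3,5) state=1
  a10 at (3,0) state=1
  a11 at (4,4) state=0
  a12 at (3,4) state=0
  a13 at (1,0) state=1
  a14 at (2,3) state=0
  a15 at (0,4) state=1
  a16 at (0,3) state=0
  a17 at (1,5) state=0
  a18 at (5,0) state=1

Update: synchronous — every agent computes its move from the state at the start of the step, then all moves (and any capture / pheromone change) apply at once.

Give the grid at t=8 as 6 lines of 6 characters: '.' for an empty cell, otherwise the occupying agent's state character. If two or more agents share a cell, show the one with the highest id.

0.000.
0.0.00
...0..
100.01
..1.01
1.1...

t=1: a0@(1,2):0 a1@(3,2):0 a2@(4,2):1 a3@(5,2):1 a4@(4,5):1 a5@(0,2):0 a6@(1,4):0 a7@(0,0):0 a8@(3,1):0 a9@(3,5):1 a10@(3,0):1 a11@(4,4):0 a12@(3,4):0 a13@(1,0):0 a14@(2,3):0 a15@(0,4):0 a16@(0,3):0 a17@(1,5):0 a18@(5,0):1
t=2: (unchanged — steady state)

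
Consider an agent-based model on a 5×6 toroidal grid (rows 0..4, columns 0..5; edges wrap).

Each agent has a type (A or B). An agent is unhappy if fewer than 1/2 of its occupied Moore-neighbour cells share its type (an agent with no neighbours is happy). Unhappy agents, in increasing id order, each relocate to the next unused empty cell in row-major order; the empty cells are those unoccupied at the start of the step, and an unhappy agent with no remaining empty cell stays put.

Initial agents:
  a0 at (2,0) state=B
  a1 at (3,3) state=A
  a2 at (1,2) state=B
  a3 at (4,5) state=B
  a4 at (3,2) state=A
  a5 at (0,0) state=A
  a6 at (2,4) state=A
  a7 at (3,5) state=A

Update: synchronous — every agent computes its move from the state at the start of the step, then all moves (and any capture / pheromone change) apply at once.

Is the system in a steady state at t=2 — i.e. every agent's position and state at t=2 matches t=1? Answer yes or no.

no

t=1: a0@(0,1):B a1@(3,3):A a2@(1,2):B a3@(0,2):B a4@(3,2):A a5@(0,3):A a6@(2,4):A a7@(0,4):A
t=2: a0@(0,1):B a1@(3,3):A a2@(1,2):B a3@(0,2):B a4@(3,2):A a5@(0,0):A a6@(2,4):A a7@(0,4):A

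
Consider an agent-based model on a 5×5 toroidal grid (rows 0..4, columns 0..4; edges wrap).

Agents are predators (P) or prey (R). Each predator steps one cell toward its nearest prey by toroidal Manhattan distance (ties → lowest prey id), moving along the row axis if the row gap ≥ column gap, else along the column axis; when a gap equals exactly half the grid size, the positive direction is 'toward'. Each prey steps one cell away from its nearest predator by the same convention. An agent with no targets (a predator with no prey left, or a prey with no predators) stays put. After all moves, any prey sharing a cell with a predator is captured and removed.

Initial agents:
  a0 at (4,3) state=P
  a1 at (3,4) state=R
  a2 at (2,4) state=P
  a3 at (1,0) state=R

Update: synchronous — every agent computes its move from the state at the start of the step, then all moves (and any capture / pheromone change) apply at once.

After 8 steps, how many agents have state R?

t=1: a0@(3,3):P a1@(4,4):R a2@(3,4):P a3@(0,0):R
t=2: a0@(4,3):P a1@(0,4):R a2@(4,4):P a3@(1,0):R
t=3: a0@(0,3):P a1@(1,4):R a2@(0,4):P a3@(2,0):R
t=4: a0@(1,3):P a1@(2,4):R a2@(1,4):P a3@(3,0):R
t=5: a0@(2,3):P a1@(3,4):R a2@(2,4):P a3@(4,0):R
t=6: a0@(3,3):P a1@(4,4):R a2@(3,4):P a3@(0,0):R
t=7: a0@(4,3):P a1@(0,4):R a2@(4,4):P a3@(1,0):R
t=8: a0@(0,3):P a1@(1,4):R a2@(0,4):P a3@(2,0):R

2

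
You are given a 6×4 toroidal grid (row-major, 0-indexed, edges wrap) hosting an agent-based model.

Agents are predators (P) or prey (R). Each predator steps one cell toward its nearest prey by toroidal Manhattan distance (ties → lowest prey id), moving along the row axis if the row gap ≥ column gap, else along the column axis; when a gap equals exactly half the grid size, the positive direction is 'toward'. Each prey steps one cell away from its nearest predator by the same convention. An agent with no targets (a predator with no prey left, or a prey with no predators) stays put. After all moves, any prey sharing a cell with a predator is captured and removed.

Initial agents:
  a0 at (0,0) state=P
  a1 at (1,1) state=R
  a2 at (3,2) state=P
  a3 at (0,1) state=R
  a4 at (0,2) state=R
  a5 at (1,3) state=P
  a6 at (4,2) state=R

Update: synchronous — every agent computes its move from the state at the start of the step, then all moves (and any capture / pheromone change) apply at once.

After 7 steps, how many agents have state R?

2

t=1: a0@(0,1):P a1@(2,1):R a2@(4,2):P a3@(0,2):R a5@(1,0):P a6@(5,2):R
t=2: a0@(0,2):P a1@(3,1):R a2@(5,2):P a3@(0,3):R a5@(2,0):P
t=3: a0@(0,3):P a1@(4,1):R a2@(0,2):P a3@(0,0):R a5@(3,0):P
t=4: a0@(0,0):P a1@(5,1):R a2@(0,3):P a3@(0,1):R a5@(4,0):P
t=5: a0@(0,1):P a1@(4,1):R a2@(0,0):P a3@(0,2):R a5@(5,0):P
t=6: a0@(0,2):P a1@(3,1):R a2@(0,1):P a3@(0,3):R a5@(4,0):P
t=7: a0@(0,3):P a1@(2,1):R a2@(0,2):P a3@(0,0):R a5@(3,0):P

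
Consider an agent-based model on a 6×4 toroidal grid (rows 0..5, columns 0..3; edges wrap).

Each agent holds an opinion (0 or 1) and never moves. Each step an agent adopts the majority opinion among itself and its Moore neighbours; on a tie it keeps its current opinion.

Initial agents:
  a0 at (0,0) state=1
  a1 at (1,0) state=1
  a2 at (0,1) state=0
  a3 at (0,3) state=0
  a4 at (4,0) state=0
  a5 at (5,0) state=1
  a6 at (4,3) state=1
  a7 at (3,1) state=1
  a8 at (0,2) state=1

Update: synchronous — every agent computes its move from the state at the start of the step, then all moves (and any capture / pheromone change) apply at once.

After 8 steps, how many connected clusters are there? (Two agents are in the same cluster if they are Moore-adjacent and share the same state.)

t=1: a0@(0,0):1 a1@(1,0):1 a2@(0,1):1 a3@(0,3):1 a4@(4,0):1 a5@(5,0):1 a6@(4,3):1 a7@(3,1):1 a8@(0,2):0
t=2: a0@(0,0):1 a1@(1,0):1 a2@(0,1):1 a3@(0,3):1 a4@(4,0):1 a5@(5,0):1 a6@(4,3):1 a7@(3,1):1 a8@(0,2):1
t=3: (unchanged — steady state)

1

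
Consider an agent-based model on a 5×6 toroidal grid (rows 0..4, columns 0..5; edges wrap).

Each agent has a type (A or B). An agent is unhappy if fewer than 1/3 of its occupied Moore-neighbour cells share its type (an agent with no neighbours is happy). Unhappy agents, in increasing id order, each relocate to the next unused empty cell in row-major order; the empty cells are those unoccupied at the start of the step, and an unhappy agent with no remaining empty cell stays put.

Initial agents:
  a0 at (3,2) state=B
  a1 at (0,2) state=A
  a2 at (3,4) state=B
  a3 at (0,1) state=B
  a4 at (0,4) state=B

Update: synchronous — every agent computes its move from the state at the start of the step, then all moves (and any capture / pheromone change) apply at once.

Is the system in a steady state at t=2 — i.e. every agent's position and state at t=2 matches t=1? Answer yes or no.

t=1: a0@(3,2):B a1@(0,0):A a2@(3,4):B a3@(0,3):B a4@(0,4):B
t=2: (unchanged — steady state)

yes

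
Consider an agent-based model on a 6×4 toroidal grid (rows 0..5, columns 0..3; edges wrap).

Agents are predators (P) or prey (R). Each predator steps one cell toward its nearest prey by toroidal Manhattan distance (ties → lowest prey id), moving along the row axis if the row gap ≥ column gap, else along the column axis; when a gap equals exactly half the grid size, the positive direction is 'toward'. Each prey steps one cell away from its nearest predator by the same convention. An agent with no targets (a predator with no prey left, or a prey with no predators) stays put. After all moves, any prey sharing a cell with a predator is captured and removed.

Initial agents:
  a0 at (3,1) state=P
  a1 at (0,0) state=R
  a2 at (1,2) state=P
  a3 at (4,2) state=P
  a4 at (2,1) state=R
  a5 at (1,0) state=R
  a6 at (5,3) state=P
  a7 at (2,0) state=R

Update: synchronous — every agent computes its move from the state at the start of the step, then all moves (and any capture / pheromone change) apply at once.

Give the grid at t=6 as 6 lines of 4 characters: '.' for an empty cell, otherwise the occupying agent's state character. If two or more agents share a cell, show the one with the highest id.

t=1: a0@(2,1):P a1@(1,0):R a2@(2,2):P a3@(3,2):P a4@(1,1):R a5@(1,3):R a6@(0,3):P a7@(1,0):R
t=2: a0@(1,1):P a1@(0,0):R a2@(1,2):P a3@(2,2):P a4@(0,1):R a5@(2,3):R a6@(1,3):P a7@(0,0):R
t=3: a0@(0,1):P a1@(5,0):R a2@(0,2):P a3@(2,3):P a4@(5,1):R a5@(2,0):R a6@(2,3):P a7@(5,0):R
t=4: a0@(5,1):P a1@(4,0):R a2@(5,2):P a3@(2,0):P a4@(4,1):R a5@(2,1):R a6@(2,0):P a7@(4,0):R
t=5: a0@(4,1):P a1@(3,0):R a2@(4,2):P a3@(2,1):P a4@(3,1):R a5@(2,2):R a6@(2,1):P a7@(3,0):R
t=6: a0@(3,1):P a1@(2,0):R a2@(3,2):P a3@(3,1):P a4@(2,1):R a5@(2,3):R a6@(3,1):P a7@(2,0):R

....
....
RR.R
.PP.
....
....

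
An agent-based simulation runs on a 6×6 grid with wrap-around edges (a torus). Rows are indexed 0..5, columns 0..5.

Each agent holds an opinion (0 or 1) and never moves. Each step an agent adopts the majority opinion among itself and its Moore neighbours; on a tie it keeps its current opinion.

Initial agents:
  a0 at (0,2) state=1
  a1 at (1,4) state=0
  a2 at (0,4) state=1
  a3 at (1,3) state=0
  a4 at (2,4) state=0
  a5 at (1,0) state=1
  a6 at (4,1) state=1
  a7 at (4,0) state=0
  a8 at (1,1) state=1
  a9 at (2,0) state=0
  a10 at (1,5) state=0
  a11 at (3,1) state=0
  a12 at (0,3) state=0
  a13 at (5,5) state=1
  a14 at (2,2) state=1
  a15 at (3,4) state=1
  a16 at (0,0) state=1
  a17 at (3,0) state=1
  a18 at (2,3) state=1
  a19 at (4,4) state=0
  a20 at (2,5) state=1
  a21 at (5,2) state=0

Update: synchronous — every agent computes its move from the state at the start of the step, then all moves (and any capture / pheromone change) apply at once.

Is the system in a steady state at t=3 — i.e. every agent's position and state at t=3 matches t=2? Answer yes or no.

t=1: a0@(0,2):0 a1@(1,4):0 a2@(0,4):0 a3@(1,3):0 a4@(2,4):0 a5@(1,0):1 a6@(4,1):0 a7@(4,0):1 a8@(1,1):1 a9@(2,0):1 a10@(1,5):0 a11@(3,1):0 a12@(0,3):0 a13@(5,5):1 a14@(2,2):1 a15@(3,4):1 a16@(0,0):1 a17@(3,0):1 a18@(2,3):1 a19@(4,4):1 a20@(2,5):1 a21@(5,2):0
t=2: a0@(0,2):0 a1@(1,4):0 a2@(0,4):0 a3@(1,3):0 a4@(2,4):0 a5@(1,0):1 a6@(4,1):0 a7@(4,0):1 a8@(1,1):1 a9@(2,0):1 a10@(1,5):0 a11@(3,1):1 a12@(0,3):0 a13@(5,5):1 a14@(2,2):1 a15@(3,4):1 a16@(0,0):1 a17@(3,0):1 a18@(2,3):1 a19@(4,4):1 a20@(2,5):1 a21@(5,2):0
t=3: a0@(0,2):0 a1@(1,4):0 a2@(0,4):0 a3@(1,3):0 a4@(2,4):0 a5@(1,0):1 a6@(4,1):1 a7@(4,0):1 a8@(1,1):1 a9@(2,0):1 a10@(1,5):0 a11@(3,1):1 a12@(0,3):0 a13@(5,5):1 a14@(2,2):1 a15@(3,4):1 a16@(0,0):1 a17@(3,0):1 a18@(2,3):1 a19@(4,4):1 a20@(2,5):1 a21@(5,2):0

no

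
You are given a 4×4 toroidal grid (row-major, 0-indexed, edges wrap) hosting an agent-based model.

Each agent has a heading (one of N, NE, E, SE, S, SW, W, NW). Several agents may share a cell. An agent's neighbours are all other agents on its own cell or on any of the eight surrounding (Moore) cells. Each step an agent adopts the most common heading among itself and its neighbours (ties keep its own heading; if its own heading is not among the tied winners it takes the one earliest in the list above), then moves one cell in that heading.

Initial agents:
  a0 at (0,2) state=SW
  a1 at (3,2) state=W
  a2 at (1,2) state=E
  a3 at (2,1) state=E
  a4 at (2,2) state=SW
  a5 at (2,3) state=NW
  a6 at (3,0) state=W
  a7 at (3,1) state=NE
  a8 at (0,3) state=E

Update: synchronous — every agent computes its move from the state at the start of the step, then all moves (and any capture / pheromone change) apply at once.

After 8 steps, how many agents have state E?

t=1: a0@(0,3):E a1@(3,3):E a2@(1,3):E a3@(2,2):E a4@(2,3):E a5@(2,2):W a6@(3,1):E a7@(0,0):SW a8@(0,0):E
t=2: a0@(0,0):E a1@(3,0):E a2@(1,0):E a3@(2,3):E a4@(2,0):E a5@(2,3):E a6@(3,2):E a7@(0,1):E a8@(0,1):E
t=3: a0@(0,1):E a1@(3,1):E a2@(1,1):E a3@(2,0):E a4@(2,1):E a5@(2,0):E a6@(3,3):E a7@(0,2):E a8@(0,2):E
t=4: a0@(0,2):E a1@(3,2):E a2@(1,2):E a3@(2,1):E a4@(2,2):E a5@(2,1):E a6@(3,0):E a7@(0,3):E a8@(0,3):E
t=5: a0@(0,3):E a1@(3,3):E a2@(1,3):E a3@(2,2):E a4@(2,3):E a5@(2,2):E a6@(3,1):E a7@(0,0):E a8@(0,0):E
t=6: a0@(0,0):E a1@(3,0):E a2@(1,0):E a3@(2,3):E a4@(2,0):E a5@(2,3):E a6@(3,2):E a7@(0,1):E a8@(0,1):E
t=7: a0@(0,1):E a1@(3,1):E a2@(1,1):E a3@(2,0):E a4@(2,1):E a5@(2,0):E a6@(3,3):E a7@(0,2):E a8@(0,2):E
t=8: a0@(0,2):E a1@(3,2):E a2@(1,2):E a3@(2,1):E a4@(2,2):E a5@(2,1):E a6@(3,0):E a7@(0,3):E a8@(0,3):E

9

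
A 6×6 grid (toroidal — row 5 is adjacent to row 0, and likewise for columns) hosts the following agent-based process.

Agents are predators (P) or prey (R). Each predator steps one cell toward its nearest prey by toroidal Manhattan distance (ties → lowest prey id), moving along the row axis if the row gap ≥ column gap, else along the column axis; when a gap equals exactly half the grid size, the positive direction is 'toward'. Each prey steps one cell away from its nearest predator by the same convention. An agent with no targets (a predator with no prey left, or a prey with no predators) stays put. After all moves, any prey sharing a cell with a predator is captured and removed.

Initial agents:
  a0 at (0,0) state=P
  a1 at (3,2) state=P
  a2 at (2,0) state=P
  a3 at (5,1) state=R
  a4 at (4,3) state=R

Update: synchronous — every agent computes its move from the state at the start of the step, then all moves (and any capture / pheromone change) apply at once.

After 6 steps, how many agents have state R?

t=1: a0@(5,0):P a1@(4,2):P a2@(3,0):P a3@(4,1):R a4@(5,3):R
t=2: a0@(4,0):P a1@(4,1):P a2@(4,0):P a4@(0,3):R
t=3: a0@(4,1):P a1@(5,1):P a2@(4,1):P a4@(1,3):R
t=4: a0@(5,1):P a1@(0,1):P a2@(5,1):P a4@(2,3):R
t=5: a0@(0,1):P a1@(1,1):P a2@(0,1):P a4@(3,3):R
t=6: a0@(1,1):P a1@(2,1):P a2@(1,1):P a4@(4,3):R

1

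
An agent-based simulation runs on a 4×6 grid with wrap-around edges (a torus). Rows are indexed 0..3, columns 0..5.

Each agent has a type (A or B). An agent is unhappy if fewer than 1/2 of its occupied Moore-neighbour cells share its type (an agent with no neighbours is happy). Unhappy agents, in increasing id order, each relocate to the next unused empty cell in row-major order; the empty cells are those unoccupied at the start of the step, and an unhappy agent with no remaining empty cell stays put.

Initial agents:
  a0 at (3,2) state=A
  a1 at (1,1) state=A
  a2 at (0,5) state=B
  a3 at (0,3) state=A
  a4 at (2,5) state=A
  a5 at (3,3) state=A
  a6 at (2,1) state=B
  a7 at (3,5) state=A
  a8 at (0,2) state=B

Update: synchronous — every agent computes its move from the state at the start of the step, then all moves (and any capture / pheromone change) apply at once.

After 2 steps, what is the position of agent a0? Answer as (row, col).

(3, 2)

t=1: a0@(3,2):A a1@(0,0):A a2@(0,1):B a3@(0,3):A a4@(2,5):A a5@(3,3):A a6@(0,4):B a7@(3,5):A a8@(1,0):B
t=2: a0@(3,2):A a1@(0,2):A a2@(0,5):B a3@(0,3):A a4@(2,5):A a5@(3,3):A a6@(1,1):B a7@(3,5):A a8@(1,2):B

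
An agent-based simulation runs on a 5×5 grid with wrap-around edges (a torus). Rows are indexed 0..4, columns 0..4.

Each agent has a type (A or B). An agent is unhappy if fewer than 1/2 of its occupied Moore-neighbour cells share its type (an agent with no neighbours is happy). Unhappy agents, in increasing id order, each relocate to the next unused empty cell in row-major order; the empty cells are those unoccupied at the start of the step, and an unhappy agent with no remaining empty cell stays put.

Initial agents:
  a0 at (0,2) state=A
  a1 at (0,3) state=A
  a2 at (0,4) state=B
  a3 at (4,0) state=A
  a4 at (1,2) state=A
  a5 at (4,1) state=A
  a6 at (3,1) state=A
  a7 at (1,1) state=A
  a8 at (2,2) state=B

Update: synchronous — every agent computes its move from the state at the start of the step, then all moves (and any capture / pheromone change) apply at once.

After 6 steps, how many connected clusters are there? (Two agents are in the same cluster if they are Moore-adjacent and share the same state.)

2

t=1: a0@(0,2):A a1@(0,3):A a2@(0,0):B a3@(4,0):A a4@(1,2):A a5@(4,1):A a6@(3,1):A a7@(1,1):A a8@(0,1):B
t=2: a0@(0,2):A a1@(0,3):A a2@(0,4):B a3@(4,0):A a4@(1,2):A a5@(4,1):A a6@(3,1):A a7@(1,1):A a8@(1,0):B
t=3: a0@(0,2):A a1@(0,3):A a2@(0,0):B a3@(4,0):A a4@(1,2):A a5@(4,1):A a6@(3,1):A a7@(1,1):A a8@(1,0):B
t=4: a0@(0,2):A a1@(0,3):A a2@(0,1):B a3@(4,0):A a4@(1,2):A a5@(4,1):A a6@(3,1):A a7@(1,1):A a8@(1,0):B
t=5: a0@(0,2):A a1@(0,3):A a2@(0,0):B a3@(4,0):A a4@(1,2):A a5@(4,1):A a6@(3,1):A a7@(1,1):A a8@(1,0):B
t=6: a0@(0,2):A a1@(0,3):A a2@(0,1):B a3@(4,0):A a4@(1,2):A a5@(4,1):A a6@(3,1):A a7@(1,1):A a8@(1,0):B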